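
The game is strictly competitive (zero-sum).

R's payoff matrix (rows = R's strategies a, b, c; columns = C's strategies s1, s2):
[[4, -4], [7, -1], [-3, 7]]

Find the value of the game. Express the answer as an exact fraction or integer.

Row a is strictly dominated by row b, so R never plays it.
The remaining 2×2 game on (b, c) × (s1, s2) has no saddle point. Let R play b with probability p; indifference gives 7p − 3(1−p) = −p + 7(1−p), so p = 5/9.
Similarly C's optimal q on s1 is 4/9, and the value is 7·(4/9) + (-1)·(5/9) = 23/9.

23/9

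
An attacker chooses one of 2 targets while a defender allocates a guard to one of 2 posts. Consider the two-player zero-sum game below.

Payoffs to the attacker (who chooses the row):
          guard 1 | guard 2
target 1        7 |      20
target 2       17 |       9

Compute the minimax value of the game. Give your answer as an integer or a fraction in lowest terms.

Row minima are 7 and 9, so the attacker's maximin is 9; column maxima are 17 and 20, so the defender's minimax is 17. These differ, so the equilibrium is in mixed strategies.
Let the attacker play target 1 with probability p. The defender is indifferent when 7p + 17(1−p) = 20p + 9(1−p), giving p = 8/21.
Let the defender play guard 1 with probability q. The attacker is indifferent when 7q + 20(1−q) = 17q + 9(1−q), giving q = 11/21.
The value is 7·(11/21) + (20)·(10/21) = 277/21.

277/21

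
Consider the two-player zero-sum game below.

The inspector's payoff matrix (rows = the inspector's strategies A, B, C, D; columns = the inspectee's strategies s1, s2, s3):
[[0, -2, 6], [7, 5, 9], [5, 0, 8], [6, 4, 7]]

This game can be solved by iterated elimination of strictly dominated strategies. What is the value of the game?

Row A is strictly dominated by row B (7>0, 5>-2, 9>6); eliminate A.
Row D is strictly dominated by row B (7>6, 5>4, 9>7); eliminate D.
Column s1 is strictly dominated by s2 for the inspectee (5<7, 0<5); eliminate s1.
Row C is strictly dominated by row B (5>0, 9>8); eliminate C.
Column s3 is strictly dominated by s2 for the inspectee (5<9); eliminate s3.
Only (B, s2) remains, with payoff 5.

5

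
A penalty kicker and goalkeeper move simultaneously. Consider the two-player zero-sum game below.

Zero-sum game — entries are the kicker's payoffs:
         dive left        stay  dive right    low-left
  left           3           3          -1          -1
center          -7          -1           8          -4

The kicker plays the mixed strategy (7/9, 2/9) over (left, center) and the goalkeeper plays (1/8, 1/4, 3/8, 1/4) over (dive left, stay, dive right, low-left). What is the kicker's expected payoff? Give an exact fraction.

Against (1/8, 1/4, 3/8, 1/4), each row's expected payoff is left: 1/2; center: 7/8.
Taking the (7/9, 2/9)-weighted average: (7/9)·(1/2) + (2/9)·(7/8) = 7/12.

7/12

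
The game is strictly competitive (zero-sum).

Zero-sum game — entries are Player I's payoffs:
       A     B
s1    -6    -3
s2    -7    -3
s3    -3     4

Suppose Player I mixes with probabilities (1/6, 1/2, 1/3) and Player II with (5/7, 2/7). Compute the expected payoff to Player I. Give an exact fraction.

Against (5/7, 2/7), each row's expected payoff is s1: -36/7; s2: -41/7; s3: -1.
Taking the (1/6, 1/2, 1/3)-weighted average: (1/6)·(-36/7) + (1/2)·(-41/7) + (1/3)·(-1) = -173/42.

-173/42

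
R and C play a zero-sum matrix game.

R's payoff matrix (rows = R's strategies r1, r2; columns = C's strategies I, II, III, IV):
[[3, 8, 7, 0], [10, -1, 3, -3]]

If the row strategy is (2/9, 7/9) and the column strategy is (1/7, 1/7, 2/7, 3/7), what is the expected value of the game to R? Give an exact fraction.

Against (1/7, 1/7, 2/7, 3/7), each row's expected payoff is r1: 25/7; r2: 6/7.
Taking the (2/9, 7/9)-weighted average: (2/9)·(25/7) + (7/9)·(6/7) = 92/63.

92/63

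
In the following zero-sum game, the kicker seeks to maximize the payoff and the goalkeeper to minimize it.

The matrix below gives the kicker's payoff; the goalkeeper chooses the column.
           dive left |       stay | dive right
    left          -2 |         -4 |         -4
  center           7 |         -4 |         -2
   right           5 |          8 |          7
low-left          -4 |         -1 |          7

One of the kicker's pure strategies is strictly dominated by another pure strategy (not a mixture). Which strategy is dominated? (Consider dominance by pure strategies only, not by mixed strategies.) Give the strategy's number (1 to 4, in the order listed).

Compare left with right: 5 > -2, 8 > -4, 7 > -4.
So right strictly dominates left for the kicker; left is strictly dominated.

1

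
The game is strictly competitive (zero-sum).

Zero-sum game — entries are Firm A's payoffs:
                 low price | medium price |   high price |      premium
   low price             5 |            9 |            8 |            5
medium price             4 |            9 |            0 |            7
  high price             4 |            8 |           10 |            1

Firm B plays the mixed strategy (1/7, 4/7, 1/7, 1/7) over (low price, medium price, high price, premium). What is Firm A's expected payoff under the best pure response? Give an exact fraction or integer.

low price: (5)·(1/7) + (9)·(4/7) + (8)·(1/7) + (5)·(1/7) = 54/7.
medium price: (4)·(1/7) + (9)·(4/7) + (0)·(1/7) + (7)·(1/7) = 47/7.
high price: (4)·(1/7) + (8)·(4/7) + (10)·(1/7) + (1)·(1/7) = 47/7.
The best pure response is low price with expected payoff 54/7.

54/7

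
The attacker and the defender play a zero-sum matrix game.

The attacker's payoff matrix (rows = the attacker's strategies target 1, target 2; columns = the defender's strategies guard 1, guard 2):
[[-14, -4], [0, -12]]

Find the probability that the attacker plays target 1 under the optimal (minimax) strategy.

6/11

Row minima are -14 and -12, so the attacker's maximin is -12; column maxima are 0 and -4, so the defender's minimax is -4. These differ, so the equilibrium is in mixed strategies.
Let the attacker play target 1 with probability p. The defender is indifferent when −14p = −4p − 12(1−p), giving p = 6/11.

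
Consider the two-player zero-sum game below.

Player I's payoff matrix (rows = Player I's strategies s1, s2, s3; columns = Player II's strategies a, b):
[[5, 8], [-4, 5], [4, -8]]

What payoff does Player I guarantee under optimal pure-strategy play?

Row minima: 5, -4, -8 → Player I's maximin is 5.
Column maxima: 5, 8 → Player II's minimax is 5.
They coincide at (s1, a), so the value is 5.

5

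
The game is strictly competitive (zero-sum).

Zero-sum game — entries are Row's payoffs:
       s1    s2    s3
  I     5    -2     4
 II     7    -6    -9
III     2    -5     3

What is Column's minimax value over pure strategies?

-2

The worst case (largest entry) in each column is s1: 7, s2: -2, s3: 4.
The best (smallest) of these is -2.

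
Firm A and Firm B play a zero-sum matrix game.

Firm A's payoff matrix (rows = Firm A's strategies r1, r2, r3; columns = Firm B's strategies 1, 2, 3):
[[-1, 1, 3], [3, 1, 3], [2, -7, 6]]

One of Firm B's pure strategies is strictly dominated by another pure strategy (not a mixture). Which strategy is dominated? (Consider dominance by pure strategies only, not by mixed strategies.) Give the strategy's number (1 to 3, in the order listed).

3

Firm B prefers columns that give Firm A less. Compare 3 with 2: 1 < 3, 1 < 3, -7 < 6.
So 2 strictly dominates 3 for Firm B; 3 is strictly dominated.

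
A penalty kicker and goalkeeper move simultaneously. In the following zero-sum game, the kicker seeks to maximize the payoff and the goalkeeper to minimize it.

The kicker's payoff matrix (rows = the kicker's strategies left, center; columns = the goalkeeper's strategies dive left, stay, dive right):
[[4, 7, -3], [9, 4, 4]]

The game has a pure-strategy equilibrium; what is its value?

4

Row minima: -3, 4 → the kicker's maximin is 4.
Column maxima: 9, 7, 4 → the goalkeeper's minimax is 4.
They coincide at (center, dive right), so the value is 4.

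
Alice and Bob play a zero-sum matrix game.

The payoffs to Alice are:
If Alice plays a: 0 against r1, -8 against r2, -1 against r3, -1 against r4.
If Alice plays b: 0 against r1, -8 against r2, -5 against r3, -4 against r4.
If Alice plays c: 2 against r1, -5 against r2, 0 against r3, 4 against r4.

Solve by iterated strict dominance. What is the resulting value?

-5

Column r1 is strictly dominated by r2 for Bob (-8<0, -8<0, -5<2); eliminate r1.
Column r4 is strictly dominated by r2 for Bob (-8<-1, -8<-4, -5<4); eliminate r4.
Column r3 is strictly dominated by r2 for Bob (-8<-1, -8<-5, -5<0); eliminate r3.
Row a is strictly dominated by row c (-5>-8); eliminate a.
Row b is strictly dominated by row c (-5>-8); eliminate b.
Only (c, r2) remains, with payoff -5.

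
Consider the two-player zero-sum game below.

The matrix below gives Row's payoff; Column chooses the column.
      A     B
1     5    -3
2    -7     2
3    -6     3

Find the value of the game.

-3/17

Row 2 is strictly dominated by row 3, so Row never plays it.
The remaining 2×2 game on (1, 3) × (A, B) has no saddle point. Let Row play 1 with probability p; indifference gives 5p − 6(1−p) = −3p + 3(1−p), so p = 9/17.
Similarly Column's optimal q on A is 6/17, and the value is 5·(6/17) + (-3)·(11/17) = -3/17.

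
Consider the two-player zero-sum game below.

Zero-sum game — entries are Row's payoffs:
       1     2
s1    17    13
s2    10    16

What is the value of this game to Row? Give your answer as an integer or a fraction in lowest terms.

Row minima are 13 and 10, so Row's maximin is 13; column maxima are 17 and 16, so Column's minimax is 16. These differ, so the equilibrium is in mixed strategies.
Let Row play s1 with probability p. Column is indifferent when 17p + 10(1−p) = 13p + 16(1−p), giving p = 3/5.
Let Column play 1 with probability q. Row is indifferent when 17q + 13(1−q) = 10q + 16(1−q), giving q = 3/10.
The value is 17·(3/10) + (13)·(7/10) = 71/5.

71/5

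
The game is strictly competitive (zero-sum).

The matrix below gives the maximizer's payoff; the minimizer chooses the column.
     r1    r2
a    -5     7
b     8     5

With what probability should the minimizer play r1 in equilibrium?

Row minima are -5 and 5, so the maximizer's maximin is 5; column maxima are 8 and 7, so the minimizer's minimax is 7. These differ, so the equilibrium is in mixed strategies.
Let the minimizer play r1 with probability q. The maximizer is indifferent when −5q + 7(1−q) = 8q + 5(1−q), giving q = 2/15.

2/15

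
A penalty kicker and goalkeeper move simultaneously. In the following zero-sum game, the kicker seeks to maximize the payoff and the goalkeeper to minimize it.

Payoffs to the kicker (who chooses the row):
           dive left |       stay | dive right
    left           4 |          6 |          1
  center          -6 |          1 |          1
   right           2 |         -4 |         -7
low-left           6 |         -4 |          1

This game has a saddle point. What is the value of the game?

Row minima: 1, -6, -7, -4 → the kicker's maximin is 1.
Column maxima: 6, 6, 1 → the goalkeeper's minimax is 1.
They coincide at (left, dive right), so the value is 1.

1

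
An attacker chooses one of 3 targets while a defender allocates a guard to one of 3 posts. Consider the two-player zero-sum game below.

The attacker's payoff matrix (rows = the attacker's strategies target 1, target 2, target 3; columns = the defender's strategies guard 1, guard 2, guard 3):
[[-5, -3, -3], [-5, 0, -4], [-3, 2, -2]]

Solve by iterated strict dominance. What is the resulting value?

Column guard 3 is strictly dominated by guard 1 for the defender (-5<-3, -5<-4, -3<-2); eliminate guard 3.
Row target 1 is strictly dominated by row target 3 (-3>-5, 2>-3); eliminate target 1.
Row target 2 is strictly dominated by row target 3 (-3>-5, 2>0); eliminate target 2.
Column guard 2 is strictly dominated by guard 1 for the defender (-3<2); eliminate guard 2.
Only (target 3, guard 1) remains, with payoff -3.

-3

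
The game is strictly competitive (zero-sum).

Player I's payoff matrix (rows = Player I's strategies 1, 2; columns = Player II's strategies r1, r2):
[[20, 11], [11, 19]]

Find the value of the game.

259/17

Row minima are 11 and 11, so Player I's maximin is 11; column maxima are 20 and 19, so Player II's minimax is 19. These differ, so the equilibrium is in mixed strategies.
Let Player I play 1 with probability p. Player II is indifferent when 20p + 11(1−p) = 11p + 19(1−p), giving p = 8/17.
Let Player II play r1 with probability q. Player I is indifferent when 20q + 11(1−q) = 11q + 19(1−q), giving q = 8/17.
The value is 20·(8/17) + (11)·(9/17) = 259/17.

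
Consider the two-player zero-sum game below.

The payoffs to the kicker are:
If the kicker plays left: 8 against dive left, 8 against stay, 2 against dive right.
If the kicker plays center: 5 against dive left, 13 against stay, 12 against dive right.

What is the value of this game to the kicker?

Column stay is strictly dominated by dive right for the goalkeeper (it gives the kicker more in every row).
The remaining 2×2 game on (left, center) × (dive left, dive right) has no saddle point. Let the kicker play left with probability p; indifference gives 8p + 5(1−p) = 2p + 12(1−p), so p = 7/13.
Similarly the goalkeeper's optimal q on dive left is 10/13, and the value is 8·(10/13) + (2)·(3/13) = 86/13.

86/13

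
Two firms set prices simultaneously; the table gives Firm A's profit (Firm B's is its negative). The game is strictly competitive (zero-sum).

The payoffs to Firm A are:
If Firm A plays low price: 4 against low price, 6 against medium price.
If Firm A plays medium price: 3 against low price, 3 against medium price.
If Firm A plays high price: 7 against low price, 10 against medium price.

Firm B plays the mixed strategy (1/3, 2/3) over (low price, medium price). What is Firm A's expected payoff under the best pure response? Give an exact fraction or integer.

low price: (4)·(1/3) + (6)·(2/3) = 16/3.
medium price: (3)·(1/3) + (3)·(2/3) = 3.
high price: (7)·(1/3) + (10)·(2/3) = 9.
The best pure response is high price with expected payoff 9.

9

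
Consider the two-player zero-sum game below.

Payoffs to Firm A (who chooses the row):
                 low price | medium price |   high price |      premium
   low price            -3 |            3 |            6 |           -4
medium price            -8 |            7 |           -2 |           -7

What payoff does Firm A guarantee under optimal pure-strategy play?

-4

Row minima: -4, -8 → Firm A's maximin is -4.
Column maxima: -3, 7, 6, -4 → Firm B's minimax is -4.
They coincide at (low price, premium), so the value is -4.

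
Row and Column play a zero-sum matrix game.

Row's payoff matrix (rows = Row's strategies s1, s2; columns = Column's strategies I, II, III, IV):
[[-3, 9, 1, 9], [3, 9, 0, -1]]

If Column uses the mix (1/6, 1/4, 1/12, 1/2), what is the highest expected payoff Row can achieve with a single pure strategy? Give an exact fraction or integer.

19/3

s1: (-3)·(1/6) + (9)·(1/4) + (1)·(1/12) + (9)·(1/2) = 19/3.
s2: (3)·(1/6) + (9)·(1/4) + (0)·(1/12) + (-1)·(1/2) = 9/4.
The best pure response is s1 with expected payoff 19/3.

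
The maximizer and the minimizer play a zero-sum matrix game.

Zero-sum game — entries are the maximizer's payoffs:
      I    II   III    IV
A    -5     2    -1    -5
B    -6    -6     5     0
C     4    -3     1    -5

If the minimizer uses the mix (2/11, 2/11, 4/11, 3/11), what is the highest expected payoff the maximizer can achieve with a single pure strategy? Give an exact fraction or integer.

A: (-5)·(2/11) + (2)·(2/11) + (-1)·(4/11) + (-5)·(3/11) = -25/11.
B: (-6)·(2/11) + (-6)·(2/11) + (5)·(4/11) + (0)·(3/11) = -4/11.
C: (4)·(2/11) + (-3)·(2/11) + (1)·(4/11) + (-5)·(3/11) = -9/11.
The best pure response is B with expected payoff -4/11.

-4/11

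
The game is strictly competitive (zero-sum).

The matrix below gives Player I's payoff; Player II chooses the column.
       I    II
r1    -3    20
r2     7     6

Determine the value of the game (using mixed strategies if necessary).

79/12

Row minima are -3 and 6, so Player I's maximin is 6; column maxima are 7 and 20, so Player II's minimax is 7. These differ, so the equilibrium is in mixed strategies.
Let Player I play r1 with probability p. Player II is indifferent when −3p + 7(1−p) = 20p + 6(1−p), giving p = 1/24.
Let Player II play I with probability q. Player I is indifferent when −3q + 20(1−q) = 7q + 6(1−q), giving q = 7/12.
The value is -3·(7/12) + (20)·(5/12) = 79/12.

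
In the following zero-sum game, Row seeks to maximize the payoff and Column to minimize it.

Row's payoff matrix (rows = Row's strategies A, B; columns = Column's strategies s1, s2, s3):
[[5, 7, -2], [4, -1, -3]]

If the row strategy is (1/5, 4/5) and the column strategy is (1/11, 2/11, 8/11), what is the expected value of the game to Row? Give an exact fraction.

Against (1/11, 2/11, 8/11), each row's expected payoff is A: 3/11; B: -2.
Taking the (1/5, 4/5)-weighted average: (1/5)·(3/11) + (4/5)·(-2) = -17/11.

-17/11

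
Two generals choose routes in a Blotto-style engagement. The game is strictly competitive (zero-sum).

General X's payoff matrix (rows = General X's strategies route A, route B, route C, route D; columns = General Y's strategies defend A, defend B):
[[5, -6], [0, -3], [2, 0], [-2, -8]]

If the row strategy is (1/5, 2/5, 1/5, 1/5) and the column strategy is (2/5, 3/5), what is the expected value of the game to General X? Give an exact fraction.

Against (2/5, 3/5), each row's expected payoff is route A: -8/5; route B: -9/5; route C: 4/5; route D: -28/5.
Taking the (1/5, 2/5, 1/5, 1/5)-weighted average: (1/5)·(-8/5) + (2/5)·(-9/5) + (1/5)·(4/5) + (1/5)·(-28/5) = -2.

-2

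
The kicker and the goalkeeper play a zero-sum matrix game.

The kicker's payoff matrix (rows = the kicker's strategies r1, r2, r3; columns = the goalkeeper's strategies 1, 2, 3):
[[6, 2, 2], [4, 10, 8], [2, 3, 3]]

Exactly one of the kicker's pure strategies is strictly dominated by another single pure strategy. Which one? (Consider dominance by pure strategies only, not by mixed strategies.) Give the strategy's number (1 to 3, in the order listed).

Compare r3 with r2: 4 > 2, 10 > 3, 8 > 3.
So r2 strictly dominates r3 for the kicker; r3 is strictly dominated.

3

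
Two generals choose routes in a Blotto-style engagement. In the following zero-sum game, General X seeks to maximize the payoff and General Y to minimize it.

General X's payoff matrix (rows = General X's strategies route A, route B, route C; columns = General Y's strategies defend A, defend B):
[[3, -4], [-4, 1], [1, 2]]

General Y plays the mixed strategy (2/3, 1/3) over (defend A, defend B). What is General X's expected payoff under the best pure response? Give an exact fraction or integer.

4/3

route A: (3)·(2/3) + (-4)·(1/3) = 2/3.
route B: (-4)·(2/3) + (1)·(1/3) = -7/3.
route C: (1)·(2/3) + (2)·(1/3) = 4/3.
The best pure response is route C with expected payoff 4/3.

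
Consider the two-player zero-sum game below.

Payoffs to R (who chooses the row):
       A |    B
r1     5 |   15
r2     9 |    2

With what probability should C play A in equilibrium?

13/17

Row minima are 5 and 2, so R's maximin is 5; column maxima are 9 and 15, so C's minimax is 9. These differ, so the equilibrium is in mixed strategies.
Let C play A with probability q. R is indifferent when 5q + 15(1−q) = 9q + 2(1−q), giving q = 13/17.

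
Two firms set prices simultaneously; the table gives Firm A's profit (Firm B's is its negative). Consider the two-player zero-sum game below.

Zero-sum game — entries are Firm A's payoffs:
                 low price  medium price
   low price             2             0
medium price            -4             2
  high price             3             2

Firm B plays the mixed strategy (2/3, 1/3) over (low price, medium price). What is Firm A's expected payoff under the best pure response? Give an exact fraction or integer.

low price: (2)·(2/3) + (0)·(1/3) = 4/3.
medium price: (-4)·(2/3) + (2)·(1/3) = -2.
high price: (3)·(2/3) + (2)·(1/3) = 8/3.
The best pure response is high price with expected payoff 8/3.

8/3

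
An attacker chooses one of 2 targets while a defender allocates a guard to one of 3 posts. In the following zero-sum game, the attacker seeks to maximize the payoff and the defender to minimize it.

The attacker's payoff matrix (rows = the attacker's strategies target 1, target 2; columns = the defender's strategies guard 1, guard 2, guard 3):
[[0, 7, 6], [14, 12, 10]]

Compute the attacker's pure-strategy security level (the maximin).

10

The worst-case payoff for each row is target 1: 0, target 2: 10.
The best of these is 10.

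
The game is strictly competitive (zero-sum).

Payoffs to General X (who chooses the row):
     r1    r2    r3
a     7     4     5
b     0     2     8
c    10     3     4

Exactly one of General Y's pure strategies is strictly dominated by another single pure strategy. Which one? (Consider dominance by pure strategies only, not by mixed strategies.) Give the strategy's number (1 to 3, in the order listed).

3

General Y prefers columns that give General X less. Compare r3 with r2: 4 < 5, 2 < 8, 3 < 4.
So r2 strictly dominates r3 for General Y; r3 is strictly dominated.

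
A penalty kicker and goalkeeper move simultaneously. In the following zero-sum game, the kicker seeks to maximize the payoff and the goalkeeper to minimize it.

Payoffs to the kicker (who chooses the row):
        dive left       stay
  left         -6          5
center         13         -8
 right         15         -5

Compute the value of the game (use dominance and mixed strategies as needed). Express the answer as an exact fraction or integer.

45/31

Row center is strictly dominated by row right, so the kicker never plays it.
The remaining 2×2 game on (left, right) × (dive left, stay) has no saddle point. Let the kicker play left with probability p; indifference gives −6p + 15(1−p) = 5p − 5(1−p), so p = 20/31.
Similarly the goalkeeper's optimal q on dive left is 10/31, and the value is -6·(10/31) + (5)·(21/31) = 45/31.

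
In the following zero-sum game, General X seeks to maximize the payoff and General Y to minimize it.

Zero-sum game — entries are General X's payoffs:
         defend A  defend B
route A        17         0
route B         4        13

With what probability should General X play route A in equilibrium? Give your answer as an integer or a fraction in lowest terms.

9/26

Row minima are 0 and 4, so General X's maximin is 4; column maxima are 17 and 13, so General Y's minimax is 13. These differ, so the equilibrium is in mixed strategies.
Let General X play route A with probability p. General Y is indifferent when 17p + 4(1−p) = 13(1−p), giving p = 9/26.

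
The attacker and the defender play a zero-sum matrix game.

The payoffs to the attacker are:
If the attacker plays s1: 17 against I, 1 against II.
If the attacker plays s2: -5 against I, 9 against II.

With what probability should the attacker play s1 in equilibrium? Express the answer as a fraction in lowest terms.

7/15

Row minima are 1 and -5, so the attacker's maximin is 1; column maxima are 17 and 9, so the defender's minimax is 9. These differ, so the equilibrium is in mixed strategies.
Let the attacker play s1 with probability p. The defender is indifferent when 17p − 5(1−p) = p + 9(1−p), giving p = 7/15.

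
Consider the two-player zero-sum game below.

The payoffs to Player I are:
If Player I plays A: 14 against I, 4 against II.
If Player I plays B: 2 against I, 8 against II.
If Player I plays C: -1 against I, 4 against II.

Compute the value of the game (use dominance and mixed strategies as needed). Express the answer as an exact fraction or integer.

13/2

Row C is strictly dominated by row B, so Player I never plays it.
The remaining 2×2 game on (A, B) × (I, II) has no saddle point. Let Player I play A with probability p; indifference gives 14p + 2(1−p) = 4p + 8(1−p), so p = 3/8.
Similarly Player II's optimal q on I is 1/4, and the value is 14·(1/4) + (4)·(3/4) = 13/2.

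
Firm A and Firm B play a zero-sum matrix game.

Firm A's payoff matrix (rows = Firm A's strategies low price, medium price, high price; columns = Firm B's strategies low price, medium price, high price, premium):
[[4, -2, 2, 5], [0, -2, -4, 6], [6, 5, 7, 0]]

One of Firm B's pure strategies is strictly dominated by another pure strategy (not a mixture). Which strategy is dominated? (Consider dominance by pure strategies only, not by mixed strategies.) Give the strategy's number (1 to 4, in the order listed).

1

Firm B prefers columns that give Firm A less. Compare low price with medium price: -2 < 4, -2 < 0, 5 < 6.
So medium price strictly dominates low price for Firm B; low price is strictly dominated.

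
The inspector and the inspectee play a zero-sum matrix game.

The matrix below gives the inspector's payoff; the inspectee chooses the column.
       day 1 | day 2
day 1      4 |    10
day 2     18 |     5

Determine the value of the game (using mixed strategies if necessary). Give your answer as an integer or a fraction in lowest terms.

Row minima are 4 and 5, so the inspector's maximin is 5; column maxima are 18 and 10, so the inspectee's minimax is 10. These differ, so the equilibrium is in mixed strategies.
Let the inspector play day 1 with probability p. The inspectee is indifferent when 4p + 18(1−p) = 10p + 5(1−p), giving p = 13/19.
Let the inspectee play day 1 with probability q. The inspector is indifferent when 4q + 10(1−q) = 18q + 5(1−q), giving q = 5/19.
The value is 4·(5/19) + (10)·(14/19) = 160/19.

160/19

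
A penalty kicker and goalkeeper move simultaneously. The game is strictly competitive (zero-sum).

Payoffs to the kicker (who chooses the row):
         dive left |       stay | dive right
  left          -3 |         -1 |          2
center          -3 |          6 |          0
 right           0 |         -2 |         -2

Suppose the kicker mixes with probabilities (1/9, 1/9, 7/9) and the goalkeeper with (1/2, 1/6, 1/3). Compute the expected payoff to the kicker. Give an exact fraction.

-17/18

Against (1/2, 1/6, 1/3), each row's expected payoff is left: -1; center: -1/2; right: -1.
Taking the (1/9, 1/9, 7/9)-weighted average: (1/9)·(-1) + (1/9)·(-1/2) + (7/9)·(-1) = -17/18.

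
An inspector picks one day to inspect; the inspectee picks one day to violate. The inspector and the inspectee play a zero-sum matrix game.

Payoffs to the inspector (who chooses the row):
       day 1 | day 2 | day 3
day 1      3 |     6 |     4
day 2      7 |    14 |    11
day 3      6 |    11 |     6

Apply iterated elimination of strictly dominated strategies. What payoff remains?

7

Row day 1 is strictly dominated by row day 2 (7>3, 14>6, 11>4); eliminate day 1.
Column day 2 is strictly dominated by day 1 for the inspectee (7<14, 6<11); eliminate day 2.
Row day 3 is strictly dominated by row day 2 (7>6, 11>6); eliminate day 3.
Column day 3 is strictly dominated by day 1 for the inspectee (7<11); eliminate day 3.
Only (day 2, day 1) remains, with payoff 7.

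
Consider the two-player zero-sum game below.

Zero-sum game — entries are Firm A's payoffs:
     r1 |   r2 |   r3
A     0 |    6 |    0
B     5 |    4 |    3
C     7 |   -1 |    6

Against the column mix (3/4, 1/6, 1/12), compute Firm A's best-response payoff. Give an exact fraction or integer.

67/12

A: (0)·(3/4) + (6)·(1/6) + (0)·(1/12) = 1.
B: (5)·(3/4) + (4)·(1/6) + (3)·(1/12) = 14/3.
C: (7)·(3/4) + (-1)·(1/6) + (6)·(1/12) = 67/12.
The best pure response is C with expected payoff 67/12.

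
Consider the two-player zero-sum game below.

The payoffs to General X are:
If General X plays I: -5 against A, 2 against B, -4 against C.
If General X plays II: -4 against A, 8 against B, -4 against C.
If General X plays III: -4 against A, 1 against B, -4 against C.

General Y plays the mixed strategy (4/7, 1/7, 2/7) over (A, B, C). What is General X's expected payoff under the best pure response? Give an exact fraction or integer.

I: (-5)·(4/7) + (2)·(1/7) + (-4)·(2/7) = -26/7.
II: (-4)·(4/7) + (8)·(1/7) + (-4)·(2/7) = -16/7.
III: (-4)·(4/7) + (1)·(1/7) + (-4)·(2/7) = -23/7.
The best pure response is II with expected payoff -16/7.

-16/7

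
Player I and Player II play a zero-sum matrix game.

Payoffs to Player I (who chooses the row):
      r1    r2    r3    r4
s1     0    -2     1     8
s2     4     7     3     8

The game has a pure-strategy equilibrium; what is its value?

Row minima: -2, 3 → Player I's maximin is 3.
Column maxima: 4, 7, 3, 8 → Player II's minimax is 3.
They coincide at (s2, r3), so the value is 3.

3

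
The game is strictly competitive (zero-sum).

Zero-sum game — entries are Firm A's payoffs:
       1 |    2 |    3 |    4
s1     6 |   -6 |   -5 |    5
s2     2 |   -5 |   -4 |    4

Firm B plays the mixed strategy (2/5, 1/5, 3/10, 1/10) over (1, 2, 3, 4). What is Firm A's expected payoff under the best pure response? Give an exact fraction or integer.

s1: (6)·(2/5) + (-6)·(1/5) + (-5)·(3/10) + (5)·(1/10) = 1/5.
s2: (2)·(2/5) + (-5)·(1/5) + (-4)·(3/10) + (4)·(1/10) = -1.
The best pure response is s1 with expected payoff 1/5.

1/5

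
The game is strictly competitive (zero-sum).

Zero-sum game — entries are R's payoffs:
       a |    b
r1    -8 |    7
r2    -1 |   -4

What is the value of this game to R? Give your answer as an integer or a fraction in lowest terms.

-13/6

Row minima are -8 and -4, so R's maximin is -4; column maxima are -1 and 7, so C's minimax is -1. These differ, so the equilibrium is in mixed strategies.
Let R play r1 with probability p. C is indifferent when −8p − (1−p) = 7p − 4(1−p), giving p = 1/6.
Let C play a with probability q. R is indifferent when −8q + 7(1−q) = −q − 4(1−q), giving q = 11/18.
The value is -8·(11/18) + (7)·(7/18) = -13/6.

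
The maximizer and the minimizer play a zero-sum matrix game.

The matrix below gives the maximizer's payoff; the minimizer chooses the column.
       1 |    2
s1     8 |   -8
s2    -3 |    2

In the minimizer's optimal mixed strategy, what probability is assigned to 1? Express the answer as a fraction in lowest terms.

Row minima are -8 and -3, so the maximizer's maximin is -3; column maxima are 8 and 2, so the minimizer's minimax is 2. These differ, so the equilibrium is in mixed strategies.
Let the minimizer play 1 with probability q. The maximizer is indifferent when 8q − 8(1−q) = −3q + 2(1−q), giving q = 10/21.

10/21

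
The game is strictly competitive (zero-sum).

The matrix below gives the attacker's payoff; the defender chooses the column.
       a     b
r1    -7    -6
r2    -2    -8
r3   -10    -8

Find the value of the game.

-44/7

Row r3 is strictly dominated by row r1, so the attacker never plays it.
The remaining 2×2 game on (r1, r2) × (a, b) has no saddle point. Let the attacker play r1 with probability p; indifference gives −7p − 2(1−p) = −6p − 8(1−p), so p = 6/7.
Similarly the defender's optimal q on a is 2/7, and the value is -7·(2/7) + (-6)·(5/7) = -44/7.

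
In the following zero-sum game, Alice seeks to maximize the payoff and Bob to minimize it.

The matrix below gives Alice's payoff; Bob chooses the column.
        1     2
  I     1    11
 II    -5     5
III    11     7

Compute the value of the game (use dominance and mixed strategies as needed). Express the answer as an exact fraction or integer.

Row II is strictly dominated by row I, so Alice never plays it.
The remaining 2×2 game on (I, III) × (1, 2) has no saddle point. Let Alice play I with probability p; indifference gives p + 11(1−p) = 11p + 7(1−p), so p = 2/7.
Similarly Bob's optimal q on 1 is 2/7, and the value is 1·(2/7) + (11)·(5/7) = 57/7.

57/7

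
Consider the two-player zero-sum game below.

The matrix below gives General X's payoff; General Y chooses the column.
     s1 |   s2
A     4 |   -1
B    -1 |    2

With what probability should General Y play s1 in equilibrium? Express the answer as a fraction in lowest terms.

Row minima are -1 and -1, so General X's maximin is -1; column maxima are 4 and 2, so General Y's minimax is 2. These differ, so the equilibrium is in mixed strategies.
Let General Y play s1 with probability q. General X is indifferent when 4q − (1−q) = −q + 2(1−q), giving q = 3/8.

3/8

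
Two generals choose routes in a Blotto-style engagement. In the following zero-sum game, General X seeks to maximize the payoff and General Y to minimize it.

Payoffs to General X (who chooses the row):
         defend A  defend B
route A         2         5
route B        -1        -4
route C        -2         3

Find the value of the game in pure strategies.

2

Row minima: 2, -4, -2 → General X's maximin is 2.
Column maxima: 2, 5 → General Y's minimax is 2.
They coincide at (route A, defend A), so the value is 2.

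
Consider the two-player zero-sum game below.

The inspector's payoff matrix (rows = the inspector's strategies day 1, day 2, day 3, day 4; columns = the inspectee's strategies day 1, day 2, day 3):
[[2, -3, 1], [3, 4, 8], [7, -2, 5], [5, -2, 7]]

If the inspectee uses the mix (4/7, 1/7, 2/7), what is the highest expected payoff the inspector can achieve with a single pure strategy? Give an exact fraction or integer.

36/7

day 1: (2)·(4/7) + (-3)·(1/7) + (1)·(2/7) = 1.
day 2: (3)·(4/7) + (4)·(1/7) + (8)·(2/7) = 32/7.
day 3: (7)·(4/7) + (-2)·(1/7) + (5)·(2/7) = 36/7.
day 4: (5)·(4/7) + (-2)·(1/7) + (7)·(2/7) = 32/7.
The best pure response is day 3 with expected payoff 36/7.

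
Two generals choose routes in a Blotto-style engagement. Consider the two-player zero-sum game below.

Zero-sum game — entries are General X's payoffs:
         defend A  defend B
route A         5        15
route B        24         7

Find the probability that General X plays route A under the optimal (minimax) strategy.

Row minima are 5 and 7, so General X's maximin is 7; column maxima are 24 and 15, so General Y's minimax is 15. These differ, so the equilibrium is in mixed strategies.
Let General X play route A with probability p. General Y is indifferent when 5p + 24(1−p) = 15p + 7(1−p), giving p = 17/27.

17/27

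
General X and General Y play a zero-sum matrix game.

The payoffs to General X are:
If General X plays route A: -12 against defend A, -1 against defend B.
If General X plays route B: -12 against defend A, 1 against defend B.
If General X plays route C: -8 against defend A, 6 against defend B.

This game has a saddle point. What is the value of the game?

-8

Row minima: -12, -12, -8 → General X's maximin is -8.
Column maxima: -8, 6 → General Y's minimax is -8.
They coincide at (route C, defend A), so the value is -8.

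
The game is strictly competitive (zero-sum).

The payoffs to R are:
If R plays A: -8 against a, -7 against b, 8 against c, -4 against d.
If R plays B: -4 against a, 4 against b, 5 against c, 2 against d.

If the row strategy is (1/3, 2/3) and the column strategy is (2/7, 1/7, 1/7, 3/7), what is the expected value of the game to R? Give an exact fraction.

Against (2/7, 1/7, 1/7, 3/7), each row's expected payoff is A: -27/7; B: 1.
Taking the (1/3, 2/3)-weighted average: (1/3)·(-27/7) + (2/3)·(1) = -13/21.

-13/21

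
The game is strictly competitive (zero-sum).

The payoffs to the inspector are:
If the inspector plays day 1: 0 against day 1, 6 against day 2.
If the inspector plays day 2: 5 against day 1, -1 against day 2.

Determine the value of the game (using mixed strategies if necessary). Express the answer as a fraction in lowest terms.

5/2

Row minima are 0 and -1, so the inspector's maximin is 0; column maxima are 5 and 6, so the inspectee's minimax is 5. These differ, so the equilibrium is in mixed strategies.
Let the inspector play day 1 with probability p. The inspectee is indifferent when 5(1−p) = 6p − (1−p), giving p = 1/2.
Let the inspectee play day 1 with probability q. The inspector is indifferent when 6(1−q) = 5q − (1−q), giving q = 7/12.
The value is 0·(7/12) + (6)·(5/12) = 5/2.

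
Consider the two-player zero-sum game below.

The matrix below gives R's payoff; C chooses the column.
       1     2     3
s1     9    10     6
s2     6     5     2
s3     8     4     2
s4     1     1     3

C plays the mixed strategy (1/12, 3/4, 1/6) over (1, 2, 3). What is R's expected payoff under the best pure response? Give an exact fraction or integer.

37/4

s1: (9)·(1/12) + (10)·(3/4) + (6)·(1/6) = 37/4.
s2: (6)·(1/12) + (5)·(3/4) + (2)·(1/6) = 55/12.
s3: (8)·(1/12) + (4)·(3/4) + (2)·(1/6) = 4.
s4: (1)·(1/12) + (1)·(3/4) + (3)·(1/6) = 4/3.
The best pure response is s1 with expected payoff 37/4.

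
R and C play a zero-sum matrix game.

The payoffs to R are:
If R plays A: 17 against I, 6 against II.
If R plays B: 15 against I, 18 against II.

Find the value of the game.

Row minima are 6 and 15, so R's maximin is 15; column maxima are 17 and 18, so C's minimax is 17. These differ, so the equilibrium is in mixed strategies.
Let R play A with probability p. C is indifferent when 17p + 15(1−p) = 6p + 18(1−p), giving p = 3/14.
Let C play I with probability q. R is indifferent when 17q + 6(1−q) = 15q + 18(1−q), giving q = 6/7.
The value is 17·(6/7) + (6)·(1/7) = 108/7.

108/7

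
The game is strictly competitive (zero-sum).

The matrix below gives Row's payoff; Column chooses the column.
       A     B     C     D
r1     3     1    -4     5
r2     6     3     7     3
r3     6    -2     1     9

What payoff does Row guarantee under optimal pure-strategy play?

Row minima: -4, 3, -2 → Row's maximin is 3.
Column maxima: 6, 3, 7, 9 → Column's minimax is 3.
They coincide at (r2, B), so the value is 3.

3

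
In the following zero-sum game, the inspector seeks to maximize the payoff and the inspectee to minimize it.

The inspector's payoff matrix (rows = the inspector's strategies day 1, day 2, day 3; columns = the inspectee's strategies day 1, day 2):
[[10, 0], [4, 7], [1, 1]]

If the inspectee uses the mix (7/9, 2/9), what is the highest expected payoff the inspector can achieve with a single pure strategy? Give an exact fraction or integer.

day 1: (10)·(7/9) + (0)·(2/9) = 70/9.
day 2: (4)·(7/9) + (7)·(2/9) = 14/3.
day 3: (1)·(7/9) + (1)·(2/9) = 1.
The best pure response is day 1 with expected payoff 70/9.

70/9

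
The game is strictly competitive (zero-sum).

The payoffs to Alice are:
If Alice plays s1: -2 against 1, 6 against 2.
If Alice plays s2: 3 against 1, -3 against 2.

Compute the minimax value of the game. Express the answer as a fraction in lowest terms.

6/7

Row minima are -2 and -3, so Alice's maximin is -2; column maxima are 3 and 6, so Bob's minimax is 3. These differ, so the equilibrium is in mixed strategies.
Let Alice play s1 with probability p. Bob is indifferent when −2p + 3(1−p) = 6p − 3(1−p), giving p = 3/7.
Let Bob play 1 with probability q. Alice is indifferent when −2q + 6(1−q) = 3q − 3(1−q), giving q = 9/14.
The value is -2·(9/14) + (6)·(5/14) = 6/7.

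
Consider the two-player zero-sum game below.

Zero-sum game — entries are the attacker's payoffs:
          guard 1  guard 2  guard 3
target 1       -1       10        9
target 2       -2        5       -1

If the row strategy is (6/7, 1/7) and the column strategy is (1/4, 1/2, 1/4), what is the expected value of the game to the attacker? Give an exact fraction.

Against (1/4, 1/2, 1/4), each row's expected payoff is target 1: 7; target 2: 7/4.
Taking the (6/7, 1/7)-weighted average: (6/7)·(7) + (1/7)·(7/4) = 25/4.

25/4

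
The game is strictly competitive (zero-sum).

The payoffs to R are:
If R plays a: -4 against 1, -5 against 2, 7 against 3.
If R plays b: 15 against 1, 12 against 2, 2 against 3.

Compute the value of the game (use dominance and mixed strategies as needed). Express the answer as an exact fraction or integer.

Column 1 is strictly dominated by 2 for C (it gives R more in every row).
The remaining 2×2 game on (a, b) × (2, 3) has no saddle point. Let R play a with probability p; indifference gives −5p + 12(1−p) = 7p + 2(1−p), so p = 5/11.
Similarly C's optimal q on 2 is 5/22, and the value is -5·(5/22) + (7)·(17/22) = 47/11.

47/11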